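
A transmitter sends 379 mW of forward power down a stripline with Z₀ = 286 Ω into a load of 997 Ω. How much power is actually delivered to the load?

P_delivered ≈ 263 mW

Γ = (997 − 286)/(997 + 286) = 0.554
|Γ|² = 0.307
P_refl = |Γ|²·P_inc = 116 mW, P_del = (1 − |Γ|²)·P_inc = 263 mW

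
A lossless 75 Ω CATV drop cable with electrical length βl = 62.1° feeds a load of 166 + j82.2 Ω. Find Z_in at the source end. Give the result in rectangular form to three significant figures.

Z_in ≈ 40.7 − j50.1 Ω

tan(βl) = tan(62.1°) = 1.89
Z_in = Z_0·(Z_L + jZ_0·tanβl)/(Z_0 + jZ_L·tanβl)
     = 75·(166 + j224)/(-80.2 + j314)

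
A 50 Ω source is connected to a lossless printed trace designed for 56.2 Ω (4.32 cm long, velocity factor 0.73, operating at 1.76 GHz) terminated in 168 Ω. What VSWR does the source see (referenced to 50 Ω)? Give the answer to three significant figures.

VSWR ≈ 2.89

λ = v/f = 0.73·c / 1.76 GHz = 0.124 m
βl = 2π·l/λ = 2π × 0.347 = 125°
tan(βl) = -1.43
Z_in = Z_0·(Z_L + jZ_0·tanβl)/(Z_0 + jZ_L·tanβl) = 26.6 + j33.1 Ω
Γ_s = (Z_in − Z_s)/(Z_in + Z_s) = (-23.4 + j33.1)/(76.6 + j33.1), |Γ_s| = 0.486
VSWR = (1 + |Γ_s|)/(1 − |Γ_s|)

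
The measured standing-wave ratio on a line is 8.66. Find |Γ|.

|Γ| ≈ 0.793

|Γ| = (S − 1)/(S + 1) = (8.66 − 1)/(8.66 + 1) = 7.66/9.66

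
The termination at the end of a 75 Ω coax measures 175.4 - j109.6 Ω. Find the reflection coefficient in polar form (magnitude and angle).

Γ = (Z_L − Z_0)/(Z_L + Z_0) = (100.4 − j109.6)/(250.4 − j109.6)
|Γ| = 149/273 = 0.544

Γ ≈ 0.544 ∠ -23.9°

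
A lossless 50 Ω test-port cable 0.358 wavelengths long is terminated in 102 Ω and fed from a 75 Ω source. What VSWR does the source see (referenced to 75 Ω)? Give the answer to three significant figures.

βl = 2π × 0.358 = 129°
tan(βl) = -1.24
Z_in = Z_0·(Z_L + jZ_0·tanβl)/(Z_0 + jZ_L·tanβl) = 35 + j26.5 Ω
Γ_s = (Z_in − Z_s)/(Z_in + Z_s) = (-40 + j26.5)/(110 + j26.5), |Γ_s| = 0.424
VSWR = (1 + |Γ_s|)/(1 − |Γ_s|)

VSWR ≈ 2.47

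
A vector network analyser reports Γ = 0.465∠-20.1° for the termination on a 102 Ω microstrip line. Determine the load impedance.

Z_L = Z_0·(1 + Γ)/(1 − Γ) = 102·(1.44 − j0.16)/(0.563 + j0.16)

Z_L ≈ 233 − j95.1 Ω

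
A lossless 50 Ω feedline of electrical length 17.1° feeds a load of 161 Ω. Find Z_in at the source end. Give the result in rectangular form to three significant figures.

Z_in ≈ 89 − j72.7 Ω

tan(βl) = tan(17.1°) = 0.308
Z_in = Z_0·(Z_L + jZ_0·tanβl)/(Z_0 + jZ_L·tanβl)
     = 50·(161 + j15.4)/(50 + j49.5)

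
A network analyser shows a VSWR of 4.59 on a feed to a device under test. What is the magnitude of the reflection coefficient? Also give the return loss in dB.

|Γ| ≈ 0.642; return loss ≈ 3.85 dB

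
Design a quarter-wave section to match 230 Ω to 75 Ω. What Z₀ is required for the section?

Z_qwt ≈ 131 Ω

Z_qwt = √(Z_0·R_L) = √(75 × 230) = √17250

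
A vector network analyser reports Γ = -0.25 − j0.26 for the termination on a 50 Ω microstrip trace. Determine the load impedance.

Z_L ≈ 26.7 − j15.9 Ω

Z_L = Z_0·(1 + Γ)/(1 − Γ) = 50·(0.75 − j0.26)/(1.25 + j0.26)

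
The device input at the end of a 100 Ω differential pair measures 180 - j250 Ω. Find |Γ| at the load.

Γ = (Z_L − Z_0)/(Z_L + Z_0) = (80 − j250)/(280 − j250)
|Γ| = 262/375

|Γ| ≈ 0.699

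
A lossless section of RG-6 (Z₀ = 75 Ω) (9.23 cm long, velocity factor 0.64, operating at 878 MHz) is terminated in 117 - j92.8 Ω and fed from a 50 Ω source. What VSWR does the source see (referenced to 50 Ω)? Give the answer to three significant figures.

λ = v/f = 0.64·c / 878 MHz = 0.219 m
βl = 2π·l/λ = 2π × 0.422 = 152°
tan(βl) = -0.533
Z_in = Z_0·(Z_L + jZ_0·tanβl)/(Z_0 + jZ_L·tanβl) = 186 + j64.5 Ω
Γ_s = (Z_in − Z_s)/(Z_in + Z_s) = (136 + j64.5)/(236 + j64.5), |Γ_s| = 0.615
VSWR = (1 + |Γ_s|)/(1 − |Γ_s|)

VSWR ≈ 4.2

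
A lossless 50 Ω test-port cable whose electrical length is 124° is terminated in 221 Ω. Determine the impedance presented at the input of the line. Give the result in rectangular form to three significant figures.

Z_in ≈ 16.1 + j31.3 Ω

tan(βl) = tan(124°) = -1.48
Z_in = Z_0·(Z_L + jZ_0·tanβl)/(Z_0 + jZ_L·tanβl)
     = 50·(221 − j74.1)/(50 − j328)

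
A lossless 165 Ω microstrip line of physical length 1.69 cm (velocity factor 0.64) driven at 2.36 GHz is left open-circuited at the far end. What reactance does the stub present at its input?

λ = v/f = 0.64·c / 2.36 GHz = 0.0814 m
βl = 2π·l/λ = 2π × 0.208 = 74.8°
tan(βl) = 3.68
For an open-circuited stub, Z_in = −jZ_0·cot(βl) = −jZ_0/tan(βl)

X_in ≈ -44.9 Ω (capacitive)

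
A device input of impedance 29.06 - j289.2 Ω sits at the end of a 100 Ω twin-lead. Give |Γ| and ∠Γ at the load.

Γ ≈ 0.94 ∠ -37.8°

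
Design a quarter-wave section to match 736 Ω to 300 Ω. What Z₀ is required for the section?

Z_qwt ≈ 470 Ω

Z_qwt = √(Z_0·R_L) = √(300 × 736) = √220800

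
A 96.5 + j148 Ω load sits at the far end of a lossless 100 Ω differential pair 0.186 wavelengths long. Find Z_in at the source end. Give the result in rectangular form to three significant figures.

βl = 2π × 0.186 = 67°
tan(βl) = tan(67°) = 2.35
Z_in = Z_0·(Z_L + jZ_0·tanβl)/(Z_0 + jZ_L·tanβl)
     = 100·(96.5 + j383)/(-248 + j227)

Z_in ≈ 55.8 − j103 Ω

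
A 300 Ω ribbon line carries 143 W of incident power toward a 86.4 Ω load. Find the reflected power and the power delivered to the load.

Γ = (86.4 − 300)/(86.4 + 300) = -0.553
|Γ|² = 0.306
P_refl = |Γ|²·P_inc = 43.7 W, P_del = (1 − |Γ|²)·P_inc = 99.3 W

P_reflected ≈ 43.7 W; P_delivered ≈ 99.3 W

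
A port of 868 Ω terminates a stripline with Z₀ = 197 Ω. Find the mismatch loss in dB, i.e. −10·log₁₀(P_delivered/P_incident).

mismatch loss ≈ 2.2 dB

Γ = (868 − 197)/(868 + 197) = 0.63
|Γ|² = 0.397, so P_del/P_inc = 1 − |Γ|² = 0.603
ML = −10·log₁₀(1 − |Γ|²)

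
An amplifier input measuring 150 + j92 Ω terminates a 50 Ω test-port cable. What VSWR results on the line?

Γ = (Z_L − Z_0)/(Z_L + Z_0) = (100 + j92)/(200 + j92)
|Γ| = 136/220 = 0.617
VSWR = (1 + |Γ|)/(1 − |Γ|) = 1.62/0.383

VSWR ≈ 4.23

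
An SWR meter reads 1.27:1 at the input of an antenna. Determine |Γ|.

|Γ| = (S − 1)/(S + 1) = (1.27 − 1)/(1.27 + 1) = 0.27/2.27

|Γ| ≈ 0.119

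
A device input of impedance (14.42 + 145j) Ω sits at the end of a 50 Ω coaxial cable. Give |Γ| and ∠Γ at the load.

Γ ≈ 0.941 ∠ 37.7°

Γ = (Z_L − Z_0)/(Z_L + Z_0) = (-35.58 + j145)/(64.42 + j145)
|Γ| = 149/159 = 0.941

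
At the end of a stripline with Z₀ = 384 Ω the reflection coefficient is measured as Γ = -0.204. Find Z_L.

Z_L = Z_0·(1 + Γ)/(1 − Γ) = 384·(0.796)/(1.2)

Z_L ≈ 254 Ω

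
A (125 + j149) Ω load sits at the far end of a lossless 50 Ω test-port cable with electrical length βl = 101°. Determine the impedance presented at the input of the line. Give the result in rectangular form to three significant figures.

Z_in ≈ 7.95 − j0.37 Ω

tan(βl) = tan(101°) = -5.14
Z_in = Z_0·(Z_L + jZ_0·tanβl)/(Z_0 + jZ_L·tanβl)
     = 50·(125 − j108)/(817 − j643)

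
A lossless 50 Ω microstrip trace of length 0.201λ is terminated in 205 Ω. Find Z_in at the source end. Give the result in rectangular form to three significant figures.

Z_in ≈ 13.3 − j14.9 Ω

βl = 2π × 0.201 = 72.4°
tan(βl) = tan(72.4°) = 3.14
Z_in = Z_0·(Z_L + jZ_0·tanβl)/(Z_0 + jZ_L·tanβl)
     = 50·(205 + j157)/(50 + j645)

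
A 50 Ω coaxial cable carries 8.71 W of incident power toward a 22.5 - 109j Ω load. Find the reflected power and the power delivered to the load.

|Γ| = |(-27.5 − j109)/(72.5 − j109)| = 0.859
|Γ|² = 0.737
P_refl = |Γ|²·P_inc = 6.42 W, P_del = (1 − |Γ|²)·P_inc = 2.29 W

P_reflected ≈ 6.42 W; P_delivered ≈ 2.29 W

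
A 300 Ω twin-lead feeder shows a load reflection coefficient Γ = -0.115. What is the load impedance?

Z_L ≈ 238 Ω

Z_L = Z_0·(1 + Γ)/(1 − Γ) = 300·(0.885)/(1.11)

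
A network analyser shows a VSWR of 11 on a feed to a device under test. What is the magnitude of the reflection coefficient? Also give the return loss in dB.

|Γ| ≈ 0.833; return loss ≈ 1.58 dB

|Γ| = (S − 1)/(S + 1) = (11 − 1)/(11 + 1) = 10/12
RL = −20·log₁₀|Γ| = −20·log₁₀(0.833)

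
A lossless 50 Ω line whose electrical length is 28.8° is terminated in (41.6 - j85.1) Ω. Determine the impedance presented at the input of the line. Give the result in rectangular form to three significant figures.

tan(βl) = tan(28.8°) = 0.55
Z_in = Z_0·(Z_L + jZ_0·tanβl)/(Z_0 + jZ_L·tanβl)
     = 50·(41.6 − j57.6)/(96.8 + j22.9)

Z_in ≈ 13.7 − j33 Ω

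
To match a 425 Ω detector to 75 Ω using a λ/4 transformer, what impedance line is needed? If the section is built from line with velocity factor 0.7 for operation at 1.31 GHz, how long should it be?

Z_qwt = √(Z_0·R_L) = √(75 × 425) = √31880
λ = 0.7·c/f = 0.16 m, so l = λ/4 = 0.0401 m

Z_qwt ≈ 179 Ω; length ≈ 4.01 cm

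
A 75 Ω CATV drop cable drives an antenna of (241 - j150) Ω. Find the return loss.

Γ = (166 − j150)/(316 − j150), |Γ| = 0.64
RL = −20·log₁₀|Γ| = −20·log₁₀(0.64)

RL ≈ 3.88 dB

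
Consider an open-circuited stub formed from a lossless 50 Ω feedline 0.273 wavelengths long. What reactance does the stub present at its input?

βl = 2π × 0.273 = 98.3°
tan(βl) = -6.87
For an open-circuited stub, Z_in = −jZ_0·cot(βl) = −jZ_0/tan(βl)

X_in ≈ 7.28 Ω (inductive)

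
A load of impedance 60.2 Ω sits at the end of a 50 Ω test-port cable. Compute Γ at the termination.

Γ = 0.0926

Γ = (Z_L − Z_0)/(Z_L + Z_0) = (60.2 − 50)/(60.2 + 50) = 10.2/110.2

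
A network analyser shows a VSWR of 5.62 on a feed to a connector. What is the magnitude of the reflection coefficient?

|Γ| ≈ 0.698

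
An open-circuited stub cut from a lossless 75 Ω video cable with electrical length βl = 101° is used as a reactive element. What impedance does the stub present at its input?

Z_in ≈ +j14.6 Ω

tan(βl) = -5.14
For an open-circuited stub, Z_in = −jZ_0·cot(βl) = −jZ_0/tan(βl)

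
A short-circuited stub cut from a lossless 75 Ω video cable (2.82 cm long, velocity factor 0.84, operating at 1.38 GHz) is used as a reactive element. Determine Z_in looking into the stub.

λ = v/f = 0.84·c / 1.38 GHz = 0.183 m
βl = 2π·l/λ = 2π × 0.154 = 55.6°
tan(βl) = 1.46
For a short-circuited stub, Z_in = jZ_0·tan(βl)

Z_in ≈ +j110 Ω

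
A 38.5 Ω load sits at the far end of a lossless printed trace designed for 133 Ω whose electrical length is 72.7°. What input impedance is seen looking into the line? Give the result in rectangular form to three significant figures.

tan(βl) = tan(72.7°) = 3.21
Z_in = Z_0·(Z_L + jZ_0·tanβl)/(Z_0 + jZ_L·tanβl)
     = 133·(38.5 + j427)/(133 + j124)

Z_in ≈ 234 + j210 Ω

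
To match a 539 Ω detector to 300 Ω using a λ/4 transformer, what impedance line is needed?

Z_qwt ≈ 402 Ω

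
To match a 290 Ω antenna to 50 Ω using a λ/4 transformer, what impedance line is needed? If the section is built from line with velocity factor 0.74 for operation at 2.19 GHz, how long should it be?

Z_qwt = √(Z_0·R_L) = √(50 × 290) = √14500
λ = 0.74·c/f = 0.101 m, so l = λ/4 = 0.0253 m

Z_qwt ≈ 120 Ω; length ≈ 2.53 cm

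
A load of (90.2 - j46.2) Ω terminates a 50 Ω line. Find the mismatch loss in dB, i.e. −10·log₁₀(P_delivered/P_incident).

mismatch loss ≈ 0.82 dB

Γ = (40.2 − j46.2)/(140.2 − j46.2), |Γ| = 0.415
|Γ|² = 0.172, so P_del/P_inc = 1 − |Γ|² = 0.828
ML = −10·log₁₀(1 − |Γ|²)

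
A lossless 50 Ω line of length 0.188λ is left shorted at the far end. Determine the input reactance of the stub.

X_in ≈ 122 Ω (inductive)

βl = 2π × 0.188 = 67.7°
tan(βl) = 2.44
For a shorted stub, Z_in = jZ_0·tan(βl)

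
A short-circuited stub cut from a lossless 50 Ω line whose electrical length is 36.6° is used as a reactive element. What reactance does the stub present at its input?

tan(βl) = 0.743
For a short-circuited stub, Z_in = jZ_0·tan(βl)

X_in ≈ 37.1 Ω (inductive)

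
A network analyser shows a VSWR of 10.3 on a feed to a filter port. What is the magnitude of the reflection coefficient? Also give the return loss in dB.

|Γ| = (S − 1)/(S + 1) = (10.3 − 1)/(10.3 + 1) = 9.3/11.3
RL = −20·log₁₀|Γ| = −20·log₁₀(0.823)

|Γ| ≈ 0.823; return loss ≈ 1.69 dB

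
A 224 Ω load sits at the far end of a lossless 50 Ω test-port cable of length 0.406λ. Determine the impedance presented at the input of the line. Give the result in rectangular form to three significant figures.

βl = 2π × 0.406 = 146°
tan(βl) = tan(146°) = -0.67
Z_in = Z_0·(Z_L + jZ_0·tanβl)/(Z_0 + jZ_L·tanβl)
     = 50·(224 − j33.5)/(50 − j150)

Z_in ≈ 32.4 + j63.8 Ω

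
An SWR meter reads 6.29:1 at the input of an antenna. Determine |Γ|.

|Γ| ≈ 0.726

|Γ| = (S − 1)/(S + 1) = (6.29 − 1)/(6.29 + 1) = 5.29/7.29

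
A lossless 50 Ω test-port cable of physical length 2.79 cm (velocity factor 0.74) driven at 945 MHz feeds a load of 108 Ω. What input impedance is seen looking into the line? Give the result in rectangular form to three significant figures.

λ = v/f = 0.74·c / 945 MHz = 0.235 m
βl = 2π·l/λ = 2π × 0.119 = 42.8°
tan(βl) = tan(42.8°) = 0.925
Z_in = Z_0·(Z_L + jZ_0·tanβl)/(Z_0 + jZ_L·tanβl)
     = 50·(108 + j46.2)/(50 + j99.9)

Z_in ≈ 40.2 − j34 Ω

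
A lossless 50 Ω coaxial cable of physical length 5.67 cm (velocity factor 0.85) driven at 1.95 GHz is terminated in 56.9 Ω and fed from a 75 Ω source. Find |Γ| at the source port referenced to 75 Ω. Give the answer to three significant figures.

|Γ| ≈ 0.165

λ = v/f = 0.85·c / 1.95 GHz = 0.131 m
βl = 2π·l/λ = 2π × 0.434 = 156°
tan(βl) = -0.443
Z_in = Z_0·(Z_L + jZ_0·tanβl)/(Z_0 + jZ_L·tanβl) = 54.3 + j5.21 Ω
Γ_s = (Z_in − Z_s)/(Z_in + Z_s) = (-20.7 + j5.21)/(129 + j5.21), |Γ_s| = 0.165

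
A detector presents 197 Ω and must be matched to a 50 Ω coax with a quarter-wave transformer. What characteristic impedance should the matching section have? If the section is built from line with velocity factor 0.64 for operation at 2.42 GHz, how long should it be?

Z_qwt = √(Z_0·R_L) = √(50 × 197) = √9850
λ = 0.64·c/f = 0.0793 m, so l = λ/4 = 0.0198 m

Z_qwt ≈ 99.2 Ω; length ≈ 1.98 cm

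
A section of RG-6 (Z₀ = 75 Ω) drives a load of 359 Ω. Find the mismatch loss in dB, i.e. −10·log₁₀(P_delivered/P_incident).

Γ = (359 − 75)/(359 + 75) = 0.654
|Γ|² = 0.428, so P_del/P_inc = 1 − |Γ|² = 0.572
ML = −10·log₁₀(1 − |Γ|²)

mismatch loss ≈ 2.43 dB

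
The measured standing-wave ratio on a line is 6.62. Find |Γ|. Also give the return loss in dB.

|Γ| ≈ 0.738; return loss ≈ 2.64 dB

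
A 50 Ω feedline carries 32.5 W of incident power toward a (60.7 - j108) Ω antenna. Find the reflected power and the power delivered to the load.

|Γ| = |(10.7 − j108)/(110.7 − j108)| = 0.702
|Γ|² = 0.492
P_refl = |Γ|²·P_inc = 16 W, P_del = (1 − |Γ|²)·P_inc = 16.5 W

P_reflected ≈ 16 W; P_delivered ≈ 16.5 W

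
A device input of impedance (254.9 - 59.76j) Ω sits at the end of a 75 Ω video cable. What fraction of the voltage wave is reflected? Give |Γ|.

Γ = (Z_L − Z_0)/(Z_L + Z_0) = (179.9 − j59.76)/(329.9 − j59.76)
|Γ| = 190/335

|Γ| ≈ 0.565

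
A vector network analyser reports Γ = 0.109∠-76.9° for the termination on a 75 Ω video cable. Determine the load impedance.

Z_L ≈ 77 − j16.5 Ω

Z_L = Z_0·(1 + Γ)/(1 − Γ) = 75·(1.02 − j0.106)/(0.975 + j0.106)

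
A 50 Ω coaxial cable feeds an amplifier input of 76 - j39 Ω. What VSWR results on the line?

VSWR ≈ 2.1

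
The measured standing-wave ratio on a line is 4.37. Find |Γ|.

|Γ| = (S − 1)/(S + 1) = (4.37 − 1)/(4.37 + 1) = 3.37/5.37

|Γ| ≈ 0.628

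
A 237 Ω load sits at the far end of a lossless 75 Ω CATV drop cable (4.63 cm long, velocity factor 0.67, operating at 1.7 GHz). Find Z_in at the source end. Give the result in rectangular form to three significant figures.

Z_in ≈ 51.9 + j72.2 Ω

λ = v/f = 0.67·c / 1.7 GHz = 0.118 m
βl = 2π·l/λ = 2π × 0.392 = 141°
tan(βl) = tan(141°) = -0.811
Z_in = Z_0·(Z_L + jZ_0·tanβl)/(Z_0 + jZ_L·tanβl)
     = 75·(237 − j60.8)/(75 − j192)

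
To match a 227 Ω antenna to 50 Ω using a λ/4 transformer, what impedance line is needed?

Z_qwt ≈ 107 Ω

Z_qwt = √(Z_0·R_L) = √(50 × 227) = √11350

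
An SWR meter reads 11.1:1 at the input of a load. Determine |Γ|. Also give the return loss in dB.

|Γ| = (S − 1)/(S + 1) = (11.1 − 1)/(11.1 + 1) = 10.1/12.1
RL = −20·log₁₀|Γ| = −20·log₁₀(0.835)

|Γ| ≈ 0.835; return loss ≈ 1.57 dB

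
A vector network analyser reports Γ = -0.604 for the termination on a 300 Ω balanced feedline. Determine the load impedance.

Z_L = Z_0·(1 + Γ)/(1 − Γ) = 300·(0.396)/(1.6)

Z_L ≈ 74.1 Ω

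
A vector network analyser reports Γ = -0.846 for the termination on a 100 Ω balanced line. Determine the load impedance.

Z_L = Z_0·(1 + Γ)/(1 − Γ) = 100·(0.154)/(1.85)

Z_L ≈ 8.34 Ω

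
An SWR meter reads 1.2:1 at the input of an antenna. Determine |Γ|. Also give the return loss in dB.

|Γ| ≈ 0.0909; return loss ≈ 20.8 dB

|Γ| = (S − 1)/(S + 1) = (1.2 − 1)/(1.2 + 1) = 0.2/2.2
RL = −20·log₁₀|Γ| = −20·log₁₀(0.0909)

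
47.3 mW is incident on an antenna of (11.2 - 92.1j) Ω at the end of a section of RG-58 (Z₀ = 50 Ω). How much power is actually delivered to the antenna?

P_delivered ≈ 8.66 mW

|Γ| = |(-38.8 − j92.1)/(61.2 − j92.1)| = 0.904
|Γ|² = 0.817
P_refl = |Γ|²·P_inc = 38.6 mW, P_del = (1 − |Γ|²)·P_inc = 8.66 mW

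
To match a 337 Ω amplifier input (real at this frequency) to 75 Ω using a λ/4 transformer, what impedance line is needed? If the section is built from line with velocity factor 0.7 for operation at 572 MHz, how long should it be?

Z_qwt ≈ 159 Ω; length ≈ 9.18 cm

Z_qwt = √(Z_0·R_L) = √(75 × 337) = √25280
λ = 0.7·c/f = 0.367 m, so l = λ/4 = 0.0918 m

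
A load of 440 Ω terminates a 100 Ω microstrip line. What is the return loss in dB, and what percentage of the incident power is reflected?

Γ = (440 − 100)/(440 + 100) = 0.63
RL = −20·log₁₀(0.63) = 4.02 dB
P_refl/P_inc = |Γ|² = 0.396

RL ≈ 4.02 dB; 39.6% of incident power reflected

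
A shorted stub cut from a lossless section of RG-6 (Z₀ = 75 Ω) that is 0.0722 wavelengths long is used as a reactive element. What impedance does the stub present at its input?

Z_in ≈ +j36.6 Ω

βl = 2π × 0.0722 = 26°
tan(βl) = 0.488
For a shorted stub, Z_in = jZ_0·tan(βl)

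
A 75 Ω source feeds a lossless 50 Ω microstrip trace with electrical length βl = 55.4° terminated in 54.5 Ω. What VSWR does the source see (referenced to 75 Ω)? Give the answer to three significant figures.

VSWR ≈ 1.56

tan(βl) = 1.45
Z_in = Z_0·(Z_L + jZ_0·tanβl)/(Z_0 + jZ_L·tanβl) = 48.3 − j3.9 Ω
Γ_s = (Z_in − Z_s)/(Z_in + Z_s) = (-26.7 − j3.9)/(123 − j3.9), |Γ_s| = 0.218
VSWR = (1 + |Γ_s|)/(1 − |Γ_s|)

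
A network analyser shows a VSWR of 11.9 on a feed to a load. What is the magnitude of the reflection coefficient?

|Γ| = (S − 1)/(S + 1) = (11.9 − 1)/(11.9 + 1) = 10.9/12.9

|Γ| ≈ 0.845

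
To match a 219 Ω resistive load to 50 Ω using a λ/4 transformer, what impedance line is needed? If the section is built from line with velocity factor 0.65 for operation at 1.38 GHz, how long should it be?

Z_qwt = √(Z_0·R_L) = √(50 × 219) = √10950
λ = 0.65·c/f = 0.141 m, so l = λ/4 = 0.0353 m

Z_qwt ≈ 105 Ω; length ≈ 3.53 cm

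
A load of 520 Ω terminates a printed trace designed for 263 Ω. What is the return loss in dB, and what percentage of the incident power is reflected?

Γ = (520 − 263)/(520 + 263) = 0.328
RL = −20·log₁₀(0.328) = 9.68 dB
P_refl/P_inc = |Γ|² = 0.108

RL ≈ 9.68 dB; 10.8% of incident power reflected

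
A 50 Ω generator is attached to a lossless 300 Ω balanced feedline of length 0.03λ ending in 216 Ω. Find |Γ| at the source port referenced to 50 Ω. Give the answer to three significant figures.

βl = 2π × 0.03 = 10.8°
tan(βl) = 0.191
Z_in = Z_0·(Z_L + jZ_0·tanβl)/(Z_0 + jZ_L·tanβl) = 220 + j27.1 Ω
Γ_s = (Z_in − Z_s)/(Z_in + Z_s) = (170 + j27.1)/(270 + j27.1), |Γ_s| = 0.634

|Γ| ≈ 0.634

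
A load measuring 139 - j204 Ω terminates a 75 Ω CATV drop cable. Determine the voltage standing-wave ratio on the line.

Γ = (Z_L − Z_0)/(Z_L + Z_0) = (64 − j204)/(214 − j204)
|Γ| = 214/296 = 0.723
VSWR = (1 + |Γ|)/(1 − |Γ|) = 1.72/0.277

VSWR ≈ 6.22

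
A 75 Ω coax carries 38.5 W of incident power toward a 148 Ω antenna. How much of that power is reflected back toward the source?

P_reflected ≈ 4.13 W

Γ = (148 − 75)/(148 + 75) = 0.327
|Γ|² = 0.107
P_refl = |Γ|²·P_inc = 4.13 W, P_del = (1 − |Γ|²)·P_inc = 34.4 W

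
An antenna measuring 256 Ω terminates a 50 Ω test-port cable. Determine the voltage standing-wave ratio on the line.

For a purely resistive load, VSWR = R_L/Z_0 or Z_0/R_L (whichever > 1) = 256/50

VSWR ≈ 5.12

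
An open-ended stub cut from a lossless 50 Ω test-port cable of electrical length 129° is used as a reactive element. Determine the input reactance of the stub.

X_in ≈ 40.5 Ω (inductive)

tan(βl) = -1.23
For an open-ended stub, Z_in = −jZ_0·cot(βl) = −jZ_0/tan(βl)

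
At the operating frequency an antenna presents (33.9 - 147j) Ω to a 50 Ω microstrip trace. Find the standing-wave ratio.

VSWR ≈ 14.8

Γ = (Z_L − Z_0)/(Z_L + Z_0) = (-16.1 − j147)/(83.9 − j147)
|Γ| = 148/169 = 0.874
VSWR = (1 + |Γ|)/(1 − |Γ|) = 1.87/0.126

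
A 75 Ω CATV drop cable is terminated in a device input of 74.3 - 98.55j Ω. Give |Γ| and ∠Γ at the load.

Γ ≈ 0.551 ∠ -57°

Γ = (Z_L − Z_0)/(Z_L + Z_0) = (-0.7 − j98.55)/(149.3 − j98.55)
|Γ| = 98.6/179 = 0.551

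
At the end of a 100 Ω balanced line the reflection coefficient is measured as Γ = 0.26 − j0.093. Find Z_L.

Z_L = Z_0·(1 + Γ)/(1 − Γ) = 100·(1.26 − j0.093)/(0.74 + j0.093)

Z_L ≈ 166 − j33.4 Ω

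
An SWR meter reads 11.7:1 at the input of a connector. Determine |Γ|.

|Γ| ≈ 0.843

|Γ| = (S − 1)/(S + 1) = (11.7 − 1)/(11.7 + 1) = 10.7/12.7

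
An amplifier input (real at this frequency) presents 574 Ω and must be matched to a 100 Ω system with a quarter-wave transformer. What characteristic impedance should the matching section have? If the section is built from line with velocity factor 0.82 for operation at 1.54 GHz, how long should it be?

Z_qwt ≈ 240 Ω; length ≈ 3.99 cm

Z_qwt = √(Z_0·R_L) = √(100 × 574) = √57400
λ = 0.82·c/f = 0.16 m, so l = λ/4 = 0.0399 m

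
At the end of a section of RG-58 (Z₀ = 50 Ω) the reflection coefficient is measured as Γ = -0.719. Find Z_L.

Z_L = Z_0·(1 + Γ)/(1 − Γ) = 50·(0.281)/(1.72)

Z_L ≈ 8.17 Ω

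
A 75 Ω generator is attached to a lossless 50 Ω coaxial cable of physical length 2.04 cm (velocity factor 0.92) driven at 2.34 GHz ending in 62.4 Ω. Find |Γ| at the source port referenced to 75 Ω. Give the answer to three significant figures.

λ = v/f = 0.92·c / 2.34 GHz = 0.118 m
βl = 2π·l/λ = 2π × 0.173 = 62.3°
tan(βl) = 1.9
Z_in = Z_0·(Z_L + jZ_0·tanβl)/(Z_0 + jZ_L·tanβl) = 43.4 − j7.99 Ω
Γ_s = (Z_in − Z_s)/(Z_in + Z_s) = (-31.6 − j7.99)/(118 − j7.99), |Γ_s| = 0.274

|Γ| ≈ 0.274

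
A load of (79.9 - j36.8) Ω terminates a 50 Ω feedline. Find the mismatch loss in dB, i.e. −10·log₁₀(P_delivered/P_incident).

Γ = (29.9 − j36.8)/(129.9 − j36.8), |Γ| = 0.351
|Γ|² = 0.123, so P_del/P_inc = 1 − |Γ|² = 0.877
ML = −10·log₁₀(1 − |Γ|²)

mismatch loss ≈ 0.572 dB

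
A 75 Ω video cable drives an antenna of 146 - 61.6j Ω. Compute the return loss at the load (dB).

RL ≈ 7.75 dB

Γ = (71 − j61.6)/(221 − j61.6), |Γ| = 0.41
RL = −20·log₁₀|Γ| = −20·log₁₀(0.41)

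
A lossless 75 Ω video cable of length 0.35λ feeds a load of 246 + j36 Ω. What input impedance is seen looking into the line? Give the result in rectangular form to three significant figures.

Z_in ≈ 30.8 + j43.2 Ω

βl = 2π × 0.35 = 126°
tan(βl) = tan(126°) = -1.38
Z_in = Z_0·(Z_L + jZ_0·tanβl)/(Z_0 + jZ_L·tanβl)
     = 75·(246 − j67.2)/(125 − j339)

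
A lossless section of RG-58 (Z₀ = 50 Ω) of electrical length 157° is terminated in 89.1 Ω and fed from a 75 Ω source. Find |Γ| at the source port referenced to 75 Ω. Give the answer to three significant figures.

|Γ| ≈ 0.21

tan(βl) = -0.424
Z_in = Z_0·(Z_L + jZ_0·tanβl)/(Z_0 + jZ_L·tanβl) = 66.9 + j29.4 Ω
Γ_s = (Z_in − Z_s)/(Z_in + Z_s) = (-8.12 + j29.4)/(142 + j29.4), |Γ_s| = 0.21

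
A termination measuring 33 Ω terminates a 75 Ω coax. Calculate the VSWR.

VSWR ≈ 2.27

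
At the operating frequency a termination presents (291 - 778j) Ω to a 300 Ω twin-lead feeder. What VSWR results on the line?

Γ = (Z_L − Z_0)/(Z_L + Z_0) = (-9 − j778)/(591 − j778)
|Γ| = 778/977 = 0.796
VSWR = (1 + |Γ|)/(1 − |Γ|) = 1.8/0.204

VSWR ≈ 8.82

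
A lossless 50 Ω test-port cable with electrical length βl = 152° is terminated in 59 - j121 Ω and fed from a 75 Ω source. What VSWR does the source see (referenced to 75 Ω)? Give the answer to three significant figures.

tan(βl) = -0.532
Z_in = Z_0·(Z_L + jZ_0·tanβl)/(Z_0 + jZ_L·tanβl) = 159 + j167 Ω
Γ_s = (Z_in − Z_s)/(Z_in + Z_s) = (84 + j167)/(234 + j167), |Γ_s| = 0.65
VSWR = (1 + |Γ_s|)/(1 − |Γ_s|)

VSWR ≈ 4.71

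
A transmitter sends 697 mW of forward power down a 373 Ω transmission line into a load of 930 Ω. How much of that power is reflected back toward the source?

P_reflected ≈ 127 mW

Γ = (930 − 373)/(930 + 373) = 0.427
|Γ|² = 0.183
P_refl = |Γ|²·P_inc = 127 mW, P_del = (1 − |Γ|²)·P_inc = 570 mW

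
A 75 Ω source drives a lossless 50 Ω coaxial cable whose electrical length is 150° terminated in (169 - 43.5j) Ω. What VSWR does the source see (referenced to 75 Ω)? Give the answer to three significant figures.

VSWR ≈ 3.02

tan(βl) = -0.577
Z_in = Z_0·(Z_L + jZ_0·tanβl)/(Z_0 + jZ_L·tanβl) = 55.6 + j72.4 Ω
Γ_s = (Z_in − Z_s)/(Z_in + Z_s) = (-19.4 + j72.4)/(131 + j72.4), |Γ_s| = 0.502
VSWR = (1 + |Γ_s|)/(1 − |Γ_s|)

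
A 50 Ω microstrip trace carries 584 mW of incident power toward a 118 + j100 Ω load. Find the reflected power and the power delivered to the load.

|Γ| = |(68 + j100)/(168 + j100)| = 0.619
|Γ|² = 0.383
P_refl = |Γ|²·P_inc = 223 mW, P_del = (1 − |Γ|²)·P_inc = 361 mW

P_reflected ≈ 223 mW; P_delivered ≈ 361 mW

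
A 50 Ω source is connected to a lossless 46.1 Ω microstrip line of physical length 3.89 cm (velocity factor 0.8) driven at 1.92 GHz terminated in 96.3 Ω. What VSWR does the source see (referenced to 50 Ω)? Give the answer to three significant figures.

λ = v/f = 0.8·c / 1.92 GHz = 0.125 m
βl = 2π·l/λ = 2π × 0.311 = 112°
tan(βl) = -2.47
Z_in = Z_0·(Z_L + jZ_0·tanβl)/(Z_0 + jZ_L·tanβl) = 24.8 + j13.9 Ω
Γ_s = (Z_in − Z_s)/(Z_in + Z_s) = (-25.2 + j13.9)/(74.8 + j13.9), |Γ_s| = 0.379
VSWR = (1 + |Γ_s|)/(1 − |Γ_s|)

VSWR ≈ 2.22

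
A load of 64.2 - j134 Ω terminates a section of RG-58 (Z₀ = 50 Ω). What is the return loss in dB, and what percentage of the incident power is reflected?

RL ≈ 2.32 dB; 58.6% of incident power reflected

Γ = (14.2 − j134)/(114.2 − j134), |Γ| = 0.765
RL = −20·log₁₀(0.765) = 2.32 dB
P_refl/P_inc = |Γ|² = 0.586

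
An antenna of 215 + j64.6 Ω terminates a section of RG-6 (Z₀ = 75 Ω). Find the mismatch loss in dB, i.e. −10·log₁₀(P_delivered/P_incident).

Γ = (140 + j64.6)/(290 + j64.6), |Γ| = 0.519
|Γ|² = 0.269, so P_del/P_inc = 1 − |Γ|² = 0.731
ML = −10·log₁₀(1 − |Γ|²)

mismatch loss ≈ 1.36 dB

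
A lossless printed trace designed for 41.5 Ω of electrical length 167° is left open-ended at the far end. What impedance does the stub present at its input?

tan(βl) = -0.231
For an open-ended stub, Z_in = −jZ_0·cot(βl) = −jZ_0/tan(βl)

Z_in ≈ +j180 Ω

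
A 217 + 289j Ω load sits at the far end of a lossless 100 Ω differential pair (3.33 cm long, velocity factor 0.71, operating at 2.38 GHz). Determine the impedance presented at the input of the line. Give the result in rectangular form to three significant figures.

Z_in ≈ 21.4 + j58.4 Ω

λ = v/f = 0.71·c / 2.38 GHz = 0.0895 m
βl = 2π·l/λ = 2π × 0.372 = 134°
tan(βl) = tan(134°) = -1.04
Z_in = Z_0·(Z_L + jZ_0·tanβl)/(Z_0 + jZ_L·tanβl)
     = 100·(217 + j185)/(400 − j225)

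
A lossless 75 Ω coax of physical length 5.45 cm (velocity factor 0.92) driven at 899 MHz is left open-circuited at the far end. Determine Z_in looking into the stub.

Z_in ≈ −j36.7 Ω

λ = v/f = 0.92·c / 899 MHz = 0.307 m
βl = 2π·l/λ = 2π × 0.178 = 63.9°
tan(βl) = 2.04
For an open-circuited stub, Z_in = −jZ_0·cot(βl) = −jZ_0/tan(βl)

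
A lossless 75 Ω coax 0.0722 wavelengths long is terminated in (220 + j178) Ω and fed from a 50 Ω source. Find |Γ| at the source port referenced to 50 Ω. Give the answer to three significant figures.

|Γ| ≈ 0.755

βl = 2π × 0.0722 = 26°
tan(βl) = 0.488
Z_in = Z_0·(Z_L + jZ_0·tanβl)/(Z_0 + jZ_L·tanβl) = 132 − j168 Ω
Γ_s = (Z_in − Z_s)/(Z_in + Z_s) = (81.5 − j168)/(182 − j168), |Γ_s| = 0.755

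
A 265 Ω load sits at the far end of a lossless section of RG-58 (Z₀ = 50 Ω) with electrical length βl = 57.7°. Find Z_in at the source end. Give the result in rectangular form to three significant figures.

Z_in ≈ 13 − j30.1 Ω

tan(βl) = tan(57.7°) = 1.58
Z_in = Z_0·(Z_L + jZ_0·tanβl)/(Z_0 + jZ_L·tanβl)
     = 50·(265 + j79.1)/(50 + j419)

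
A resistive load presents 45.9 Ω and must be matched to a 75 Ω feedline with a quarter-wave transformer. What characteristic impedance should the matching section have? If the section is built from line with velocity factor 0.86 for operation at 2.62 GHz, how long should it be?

Z_qwt ≈ 58.7 Ω; length ≈ 2.46 cm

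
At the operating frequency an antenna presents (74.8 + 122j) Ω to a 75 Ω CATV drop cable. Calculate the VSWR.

Γ = (Z_L − Z_0)/(Z_L + Z_0) = (-0.2 + j122)/(149.8 + j122)
|Γ| = 122/193 = 0.631
VSWR = (1 + |Γ|)/(1 − |Γ|) = 1.63/0.369

VSWR ≈ 4.43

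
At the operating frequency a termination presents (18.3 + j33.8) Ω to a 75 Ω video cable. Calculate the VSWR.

VSWR ≈ 4.97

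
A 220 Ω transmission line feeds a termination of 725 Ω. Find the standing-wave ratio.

VSWR ≈ 3.3

For a purely resistive load, VSWR = R_L/Z_0 or Z_0/R_L (whichever > 1) = 725/220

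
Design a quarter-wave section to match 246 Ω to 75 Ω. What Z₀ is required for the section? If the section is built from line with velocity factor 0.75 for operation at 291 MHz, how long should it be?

Z_qwt ≈ 136 Ω; length ≈ 19.3 cm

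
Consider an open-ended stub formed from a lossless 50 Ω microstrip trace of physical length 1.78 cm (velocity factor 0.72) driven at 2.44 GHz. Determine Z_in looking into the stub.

λ = v/f = 0.72·c / 2.44 GHz = 0.0885 m
βl = 2π·l/λ = 2π × 0.201 = 72.4°
tan(βl) = 3.15
For an open-ended stub, Z_in = −jZ_0·cot(βl) = −jZ_0/tan(βl)

Z_in ≈ −j15.9 Ω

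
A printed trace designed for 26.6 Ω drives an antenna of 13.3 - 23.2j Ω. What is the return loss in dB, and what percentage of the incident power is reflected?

Γ = (-13.3 − j23.2)/(39.9 − j23.2), |Γ| = 0.579
RL = −20·log₁₀(0.579) = 4.74 dB
P_refl/P_inc = |Γ|² = 0.336

RL ≈ 4.74 dB; 33.6% of incident power reflected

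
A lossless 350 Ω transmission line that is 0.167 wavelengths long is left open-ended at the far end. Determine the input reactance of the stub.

X_in ≈ -201 Ω (capacitive)

βl = 2π × 0.167 = 60.1°
tan(βl) = 1.74
For an open-ended stub, Z_in = −jZ_0·cot(βl) = −jZ_0/tan(βl)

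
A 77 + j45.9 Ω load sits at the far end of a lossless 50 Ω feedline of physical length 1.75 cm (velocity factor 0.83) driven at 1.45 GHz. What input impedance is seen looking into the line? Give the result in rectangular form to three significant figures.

Z_in ≈ 84.5 − j43.8 Ω

λ = v/f = 0.83·c / 1.45 GHz = 0.172 m
βl = 2π·l/λ = 2π × 0.102 = 36.7°
tan(βl) = tan(36.7°) = 0.745
Z_in = Z_0·(Z_L + jZ_0·tanβl)/(Z_0 + jZ_L·tanβl)
     = 50·(77 + j83.2)/(15.8 + j57.4)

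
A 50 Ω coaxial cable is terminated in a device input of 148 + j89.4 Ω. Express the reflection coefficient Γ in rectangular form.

Γ = (Z_L − Z_0)/(Z_L + Z_0) = (98 + j89.4)/(198 + j89.4)

Γ ≈ 0.58 + j0.189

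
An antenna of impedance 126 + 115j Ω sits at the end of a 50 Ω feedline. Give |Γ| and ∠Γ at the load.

Γ = (Z_L − Z_0)/(Z_L + Z_0) = (76 + j115)/(176 + j115)
|Γ| = 138/210 = 0.656

Γ ≈ 0.656 ∠ 23.4°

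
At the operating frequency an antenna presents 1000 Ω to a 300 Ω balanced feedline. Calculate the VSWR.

For a purely resistive load, VSWR = R_L/Z_0 or Z_0/R_L (whichever > 1) = 1000/300

VSWR ≈ 3.33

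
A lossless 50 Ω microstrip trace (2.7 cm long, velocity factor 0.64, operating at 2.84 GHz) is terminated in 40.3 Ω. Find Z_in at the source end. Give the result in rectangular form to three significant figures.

Z_in ≈ 45.9 − j9.52 Ω

λ = v/f = 0.64·c / 2.84 GHz = 0.0676 m
βl = 2π·l/λ = 2π × 0.399 = 144°
tan(βl) = tan(144°) = -0.733
Z_in = Z_0·(Z_L + jZ_0·tanβl)/(Z_0 + jZ_L·tanβl)
     = 50·(40.3 − j36.6)/(50 − j29.5)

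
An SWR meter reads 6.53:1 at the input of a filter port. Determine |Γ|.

|Γ| = (S − 1)/(S + 1) = (6.53 − 1)/(6.53 + 1) = 5.53/7.53

|Γ| ≈ 0.734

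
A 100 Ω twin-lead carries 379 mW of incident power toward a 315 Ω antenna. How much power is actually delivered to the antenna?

Γ = (315 − 100)/(315 + 100) = 0.518
|Γ|² = 0.268
P_refl = |Γ|²·P_inc = 102 mW, P_del = (1 − |Γ|²)·P_inc = 277 mW

P_delivered ≈ 277 mW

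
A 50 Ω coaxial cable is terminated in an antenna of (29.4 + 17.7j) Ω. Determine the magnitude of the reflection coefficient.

|Γ| ≈ 0.334

Γ = (Z_L − Z_0)/(Z_L + Z_0) = (-20.6 + j17.7)/(79.4 + j17.7)
|Γ| = 27.2/81.3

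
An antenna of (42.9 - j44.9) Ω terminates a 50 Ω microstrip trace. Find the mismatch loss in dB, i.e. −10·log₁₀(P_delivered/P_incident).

mismatch loss ≈ 0.937 dB

Γ = (-7.1 − j44.9)/(92.9 − j44.9), |Γ| = 0.441
|Γ|² = 0.194, so P_del/P_inc = 1 − |Γ|² = 0.806
ML = −10·log₁₀(1 − |Γ|²)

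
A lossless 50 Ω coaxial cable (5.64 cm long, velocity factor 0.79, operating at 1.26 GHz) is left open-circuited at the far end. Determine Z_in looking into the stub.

λ = v/f = 0.79·c / 1.26 GHz = 0.188 m
βl = 2π·l/λ = 2π × 0.3 = 108°
tan(βl) = -3.09
For an open-circuited stub, Z_in = −jZ_0·cot(βl) = −jZ_0/tan(βl)

Z_in ≈ +j16.2 Ω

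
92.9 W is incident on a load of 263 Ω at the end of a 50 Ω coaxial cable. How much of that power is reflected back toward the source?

P_reflected ≈ 43 W

Γ = (263 − 50)/(263 + 50) = 0.681
|Γ|² = 0.463
P_refl = |Γ|²·P_inc = 43 W, P_del = (1 − |Γ|²)·P_inc = 49.9 W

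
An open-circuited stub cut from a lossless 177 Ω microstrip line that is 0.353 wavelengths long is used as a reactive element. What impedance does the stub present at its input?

Z_in ≈ +j134 Ω

βl = 2π × 0.353 = 127°
tan(βl) = -1.32
For an open-circuited stub, Z_in = −jZ_0·cot(βl) = −jZ_0/tan(βl)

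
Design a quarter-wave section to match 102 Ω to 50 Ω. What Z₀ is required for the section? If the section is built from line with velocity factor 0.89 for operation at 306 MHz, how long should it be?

Z_qwt = √(Z_0·R_L) = √(50 × 102) = √5100
λ = 0.89·c/f = 0.873 m, so l = λ/4 = 0.218 m

Z_qwt ≈ 71.4 Ω; length ≈ 21.8 cm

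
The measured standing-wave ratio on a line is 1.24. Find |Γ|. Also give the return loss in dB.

|Γ| ≈ 0.107; return loss ≈ 19.4 dB

|Γ| = (S − 1)/(S + 1) = (1.24 − 1)/(1.24 + 1) = 0.24/2.24
RL = −20·log₁₀|Γ| = −20·log₁₀(0.107)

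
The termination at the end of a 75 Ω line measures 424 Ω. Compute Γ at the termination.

Γ = 0.699

Γ = (Z_L − Z_0)/(Z_L + Z_0) = (424 − 75)/(424 + 75) = 349/499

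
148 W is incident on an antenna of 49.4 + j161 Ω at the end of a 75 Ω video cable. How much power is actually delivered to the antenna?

P_delivered ≈ 53 W

|Γ| = |(-25.6 + j161)/(124.4 + j161)| = 0.801
|Γ|² = 0.642
P_refl = |Γ|²·P_inc = 95 W, P_del = (1 − |Γ|²)·P_inc = 53 W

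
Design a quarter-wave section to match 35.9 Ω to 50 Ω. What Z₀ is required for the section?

Z_qwt ≈ 42.4 Ω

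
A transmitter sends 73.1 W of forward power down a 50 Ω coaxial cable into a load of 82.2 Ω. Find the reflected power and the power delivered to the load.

P_reflected ≈ 4.34 W; P_delivered ≈ 68.8 W

Γ = (82.2 − 50)/(82.2 + 50) = 0.244
|Γ|² = 0.0593
P_refl = |Γ|²·P_inc = 4.34 W, P_del = (1 − |Γ|²)·P_inc = 68.8 W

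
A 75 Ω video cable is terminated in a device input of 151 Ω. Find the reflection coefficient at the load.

Γ = (Z_L − Z_0)/(Z_L + Z_0) = (151 − 75)/(151 + 75) = 76/226

Γ = 0.336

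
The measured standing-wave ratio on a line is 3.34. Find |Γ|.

|Γ| = (S − 1)/(S + 1) = (3.34 − 1)/(3.34 + 1) = 2.34/4.34

|Γ| ≈ 0.539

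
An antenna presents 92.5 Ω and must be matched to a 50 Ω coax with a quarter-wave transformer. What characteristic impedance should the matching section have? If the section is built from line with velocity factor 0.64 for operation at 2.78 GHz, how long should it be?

Z_qwt = √(Z_0·R_L) = √(50 × 92.5) = √4625
λ = 0.64·c/f = 0.0691 m, so l = λ/4 = 0.0173 m

Z_qwt ≈ 68 Ω; length ≈ 1.73 cm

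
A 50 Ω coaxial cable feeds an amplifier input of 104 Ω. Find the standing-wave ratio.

Γ = (104 − 50)/(104 + 50) = 0.351
VSWR = (1 + 0.351)/(1 − 0.351)

VSWR ≈ 2.08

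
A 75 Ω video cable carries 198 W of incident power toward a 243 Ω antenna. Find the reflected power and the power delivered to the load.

Γ = (243 − 75)/(243 + 75) = 0.528
|Γ|² = 0.279
P_refl = |Γ|²·P_inc = 55.3 W, P_del = (1 − |Γ|²)·P_inc = 143 W

P_reflected ≈ 55.3 W; P_delivered ≈ 143 W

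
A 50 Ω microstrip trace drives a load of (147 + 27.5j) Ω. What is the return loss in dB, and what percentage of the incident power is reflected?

RL ≈ 5.9 dB; 25.7% of incident power reflected

Γ = (97 + j27.5)/(197 + j27.5), |Γ| = 0.507
RL = −20·log₁₀(0.507) = 5.9 dB
P_refl/P_inc = |Γ|² = 0.257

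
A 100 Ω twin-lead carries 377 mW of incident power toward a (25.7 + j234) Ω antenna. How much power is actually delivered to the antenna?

|Γ| = |(-74.3 + j234)/(125.7 + j234)| = 0.924
|Γ|² = 0.854
P_refl = |Γ|²·P_inc = 322 mW, P_del = (1 − |Γ|²)·P_inc = 54.9 mW

P_delivered ≈ 54.9 mW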